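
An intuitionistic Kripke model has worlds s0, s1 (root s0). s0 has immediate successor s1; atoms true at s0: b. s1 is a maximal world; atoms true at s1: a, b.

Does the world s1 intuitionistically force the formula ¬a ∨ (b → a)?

Yes

s1 ⊩ ¬a ∨ (b → a) via the disjunct b → a.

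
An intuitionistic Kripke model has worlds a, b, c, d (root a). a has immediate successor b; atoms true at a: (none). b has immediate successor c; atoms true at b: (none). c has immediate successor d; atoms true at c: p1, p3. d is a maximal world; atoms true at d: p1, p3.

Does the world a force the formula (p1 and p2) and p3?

a does not force (p1 and p2) and p3 since a fails p1 and p2.

No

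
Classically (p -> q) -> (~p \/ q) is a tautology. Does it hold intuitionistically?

No

This is the material-implication-as-disjunction principle, which is not intuitionistically valid.
A Kripke countermodel: worlds u, v; order generated by u <= v; atoms true at each world — u:{}; v:{p,q}.
u ||-/- (p -> q) -> (~p \/ q): already at u itself, u ||- p -> q but u ||-/- ~p \/ q.
u ||-/- ~p \/ q: neither disjunct is forced at u.
u ||-/- ~p since v is accessible from u and v ||- p.
So the root u does not force the formula.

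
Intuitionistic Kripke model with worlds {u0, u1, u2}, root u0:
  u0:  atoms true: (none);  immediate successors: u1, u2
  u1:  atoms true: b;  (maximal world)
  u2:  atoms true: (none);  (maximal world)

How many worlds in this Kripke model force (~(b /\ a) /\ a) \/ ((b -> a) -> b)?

1

u0: does not force it — u0 ||-/- (~(b /\ a) /\ a) \/ ((b -> a) -> b): neither disjunct is forced at u0.
u1: forces it.
u2: does not force it — u2 ||-/- (~(b /\ a) /\ a) \/ ((b -> a) -> b): neither disjunct is forced at u2.
Worlds forcing the formula: {u1}.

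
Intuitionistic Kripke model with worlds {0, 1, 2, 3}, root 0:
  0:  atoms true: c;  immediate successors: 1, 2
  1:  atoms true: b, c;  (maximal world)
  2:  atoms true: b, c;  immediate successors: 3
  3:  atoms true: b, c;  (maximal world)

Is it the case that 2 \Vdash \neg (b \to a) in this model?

2 \Vdash \neg (b \to a): no world accessible from 2 forces b \to a.

Yes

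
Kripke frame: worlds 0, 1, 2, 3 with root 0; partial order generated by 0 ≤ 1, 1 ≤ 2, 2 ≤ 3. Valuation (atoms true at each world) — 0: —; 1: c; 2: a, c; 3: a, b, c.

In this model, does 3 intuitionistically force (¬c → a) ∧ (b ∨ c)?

3 ⊩ (¬c → a) ∧ (b ∨ c) since 3 forces both conjuncts.

Yes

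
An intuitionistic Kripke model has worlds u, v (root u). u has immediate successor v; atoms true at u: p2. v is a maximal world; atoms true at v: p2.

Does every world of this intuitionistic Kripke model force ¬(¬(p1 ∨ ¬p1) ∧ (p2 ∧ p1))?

u ⊩ ¬(¬(p1 ∨ ¬p1) ∧ (p2 ∧ p1)): no world accessible from u forces ¬(p1 ∨ ¬p1) ∧ (p2 ∧ p1).
Since the root u forces ¬(¬(p1 ∨ ¬p1) ∧ (p2 ∧ p1)) and forcing is persistent (monotone upward), every world forces it.

Yes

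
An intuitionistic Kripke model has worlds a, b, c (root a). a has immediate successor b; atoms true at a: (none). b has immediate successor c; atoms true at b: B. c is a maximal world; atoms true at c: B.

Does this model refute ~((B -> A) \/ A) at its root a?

No

a ||- ~((B -> A) \/ A): no world accessible from a forces (B -> A) \/ A.
So the root a forces ~((B -> A) \/ A); the model is not a countermodel.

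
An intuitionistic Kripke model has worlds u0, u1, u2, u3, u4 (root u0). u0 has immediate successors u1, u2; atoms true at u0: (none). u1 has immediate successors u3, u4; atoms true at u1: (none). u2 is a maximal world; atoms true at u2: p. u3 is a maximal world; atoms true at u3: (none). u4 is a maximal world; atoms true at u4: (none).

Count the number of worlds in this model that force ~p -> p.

1

u0: does not force it — u0 ||-/- ~p -> p: at the accessible world u1, u1 ||- ~p but u1 ||-/- p.
u1: does not force it.
u2: forces it.
u3: does not force it.
u4: does not force it.
Worlds forcing the formula: {u2}.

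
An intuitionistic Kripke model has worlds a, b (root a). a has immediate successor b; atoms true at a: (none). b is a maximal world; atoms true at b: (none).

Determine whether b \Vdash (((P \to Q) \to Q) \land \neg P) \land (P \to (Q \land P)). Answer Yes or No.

b \nVdash (((P \to Q) \to Q) \land \neg P) \land (P \to (Q \land P)) since b fails ((P \to Q) \to Q) \land \neg P.

No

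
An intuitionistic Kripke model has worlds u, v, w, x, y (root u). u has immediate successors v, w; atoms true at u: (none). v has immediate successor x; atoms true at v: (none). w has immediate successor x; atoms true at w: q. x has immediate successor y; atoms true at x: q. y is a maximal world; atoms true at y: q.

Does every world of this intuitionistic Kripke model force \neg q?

Not every world: u \nVdash \neg q.
u \nVdash \neg q since w is accessible from u and w \Vdash q.

No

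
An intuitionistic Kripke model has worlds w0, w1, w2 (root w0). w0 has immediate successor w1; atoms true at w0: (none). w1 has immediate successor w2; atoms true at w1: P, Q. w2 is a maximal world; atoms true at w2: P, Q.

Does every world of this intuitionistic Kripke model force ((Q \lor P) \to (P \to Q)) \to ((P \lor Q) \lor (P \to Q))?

Yes

w0 \Vdash ((Q \lor P) \to (P \to Q)) \to ((P \lor Q) \lor (P \to Q)): every world accessible from w0 that forces (Q \lor P) \to (P \to Q) (namely w0, w1, w2) also forces (P \lor Q) \lor (P \to Q).
Since the root w0 forces ((Q \lor P) \to (P \to Q)) \to ((P \lor Q) \lor (P \to Q)) and forcing is persistent (monotone upward), every world forces it.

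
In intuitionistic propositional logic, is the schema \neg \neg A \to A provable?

This is double-negation elimination, which is not intuitionistically valid.
A Kripke countermodel: worlds u, v; order generated by u \le v; atoms true at each world — u:{}; v:{A}.
u \nVdash \neg \neg A \to A: already at u itself, u \Vdash \neg \neg A but u \nVdash A.
u lacks atom A, so u \nVdash A.
So the root u does not force the formula.

No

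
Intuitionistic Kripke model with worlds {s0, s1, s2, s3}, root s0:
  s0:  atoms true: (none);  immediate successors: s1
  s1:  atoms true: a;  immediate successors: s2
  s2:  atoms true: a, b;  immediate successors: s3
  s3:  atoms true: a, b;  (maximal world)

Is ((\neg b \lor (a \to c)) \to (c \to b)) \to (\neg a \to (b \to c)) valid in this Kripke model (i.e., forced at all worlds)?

Yes

s0 \Vdash ((\neg b \lor (a \to c)) \to (c \to b)) \to (\neg a \to (b \to c)): every world accessible from s0 that forces (\neg b \lor (a \to c)) \to (c \to b) (namely s0, s1, s2, s3) also forces \neg a \to (b \to c).
Since the root s0 forces ((\neg b \lor (a \to c)) \to (c \to b)) \to (\neg a \to (b \to c)) and forcing is persistent (monotone upward), every world forces it.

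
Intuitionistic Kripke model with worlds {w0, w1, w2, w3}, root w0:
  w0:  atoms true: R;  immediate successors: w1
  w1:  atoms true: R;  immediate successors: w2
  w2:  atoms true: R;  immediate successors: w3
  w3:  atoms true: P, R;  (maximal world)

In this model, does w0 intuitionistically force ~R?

w0 ||-/- ~R since w0 is accessible from w0 and w0 ||- R.

No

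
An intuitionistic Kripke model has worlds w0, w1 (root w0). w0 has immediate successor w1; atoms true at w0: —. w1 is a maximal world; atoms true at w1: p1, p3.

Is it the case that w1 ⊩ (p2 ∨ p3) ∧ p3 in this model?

Yes

w1 ⊩ (p2 ∨ p3) ∧ p3 since w1 forces both conjuncts.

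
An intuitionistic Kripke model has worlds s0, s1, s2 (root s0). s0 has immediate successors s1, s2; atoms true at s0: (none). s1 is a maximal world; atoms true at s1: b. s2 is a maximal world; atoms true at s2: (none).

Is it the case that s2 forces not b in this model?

s2 forces not b: no world accessible from s2 forces b.

Yes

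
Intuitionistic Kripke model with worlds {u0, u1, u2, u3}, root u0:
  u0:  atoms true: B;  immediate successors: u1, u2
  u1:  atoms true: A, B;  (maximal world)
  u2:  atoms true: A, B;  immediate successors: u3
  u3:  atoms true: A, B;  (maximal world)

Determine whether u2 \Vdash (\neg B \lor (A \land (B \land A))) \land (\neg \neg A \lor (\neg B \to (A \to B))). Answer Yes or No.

Yes

u2 \Vdash (\neg B \lor (A \land (B \land A))) \land (\neg \neg A \lor (\neg B \to (A \to B))) since u2 forces both conjuncts.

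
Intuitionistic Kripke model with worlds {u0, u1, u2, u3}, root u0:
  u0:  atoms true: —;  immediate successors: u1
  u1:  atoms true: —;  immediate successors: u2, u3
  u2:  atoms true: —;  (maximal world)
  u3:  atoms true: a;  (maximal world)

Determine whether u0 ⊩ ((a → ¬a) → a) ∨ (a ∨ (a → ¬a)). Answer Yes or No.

No

u0 ⊮ ((a → ¬a) → a) ∨ (a ∨ (a → ¬a)): neither disjunct is forced at u0.
u0 ⊮ (a → ¬a) → a: at the accessible world u2, u2 ⊩ a → ¬a but u2 ⊮ a.
u2 lacks atom a, so u2 ⊮ a.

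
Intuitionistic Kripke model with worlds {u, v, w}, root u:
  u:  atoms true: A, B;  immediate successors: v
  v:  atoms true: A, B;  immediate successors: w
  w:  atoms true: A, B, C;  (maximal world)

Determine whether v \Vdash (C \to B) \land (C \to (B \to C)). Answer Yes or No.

Yes

v \Vdash (C \to B) \land (C \to (B \to C)) since v forces both conjuncts.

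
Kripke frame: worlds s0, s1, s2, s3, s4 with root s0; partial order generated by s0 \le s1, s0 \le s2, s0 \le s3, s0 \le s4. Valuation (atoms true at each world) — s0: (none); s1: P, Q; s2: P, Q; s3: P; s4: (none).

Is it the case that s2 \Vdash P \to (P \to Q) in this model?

s2 \Vdash P \to (P \to Q): every world accessible from s2 that forces P (namely s2) also forces P \to Q.

Yes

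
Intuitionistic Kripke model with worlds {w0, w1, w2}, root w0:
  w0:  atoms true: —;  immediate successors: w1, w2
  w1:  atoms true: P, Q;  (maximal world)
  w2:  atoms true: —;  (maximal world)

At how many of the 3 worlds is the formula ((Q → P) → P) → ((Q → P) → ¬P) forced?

1

w0: does not force it — w0 ⊮ ((Q → P) → P) → ((Q → P) → ¬P): at the accessible world w1, w1 ⊩ (Q → P) → P but w1 ⊮ (Q → P) → ¬P.
w1: does not force it — w1 ⊮ ((Q → P) → P) → ((Q → P) → ¬P): already at w1 itself, w1 ⊩ (Q → P) → P but w1 ⊮ (Q → P) → ¬P.
w2: forces it.
Worlds forcing the formula: {w2}.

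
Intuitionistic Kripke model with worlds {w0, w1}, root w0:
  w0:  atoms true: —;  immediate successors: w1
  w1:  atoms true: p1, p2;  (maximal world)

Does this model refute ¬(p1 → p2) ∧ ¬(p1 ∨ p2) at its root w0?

w0 ⊮ ¬(p1 → p2) ∧ ¬(p1 ∨ p2) since w0 fails ¬(p1 → p2).
So the root w0 does not force ¬(p1 → p2) ∧ ¬(p1 ∨ p2); the model is a countermodel.

Yes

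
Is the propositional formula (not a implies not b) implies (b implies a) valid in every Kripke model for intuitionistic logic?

No

This is the converse of contraposition, which is not intuitionistically valid.
A Kripke countermodel: worlds 0, 1; order generated by 0 <= 1; atoms true at each world — 0:{b}; 1:{a,b}.
0 does not force (not a implies not b) implies (b implies a): already at 0 itself, 0 forces not a implies not b but 0 does not force b implies a.
0 does not force b implies a: already at 0 itself, 0 forces b but 0 does not force a.
0 lacks atom a, so 0 does not force a.
So the root 0 does not force the formula.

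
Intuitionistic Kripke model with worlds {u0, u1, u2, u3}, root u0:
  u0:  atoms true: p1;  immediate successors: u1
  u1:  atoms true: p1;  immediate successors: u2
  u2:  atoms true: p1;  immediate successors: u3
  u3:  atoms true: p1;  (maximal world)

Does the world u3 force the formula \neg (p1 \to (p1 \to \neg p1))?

Yes

u3 \Vdash \neg (p1 \to (p1 \to \neg p1)): no world accessible from u3 forces p1 \to (p1 \to \neg p1).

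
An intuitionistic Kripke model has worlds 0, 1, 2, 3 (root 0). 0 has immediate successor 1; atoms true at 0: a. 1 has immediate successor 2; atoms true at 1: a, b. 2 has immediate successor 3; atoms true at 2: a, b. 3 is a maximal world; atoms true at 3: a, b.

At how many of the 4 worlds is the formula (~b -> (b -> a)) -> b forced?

3

0: does not force it — 0 ||-/- (~b -> (b -> a)) -> b: already at 0 itself, 0 ||- ~b -> (b -> a) but 0 ||-/- b.
1: forces it.
2: forces it.
3: forces it.
Worlds forcing the formula: {1, 2, 3}.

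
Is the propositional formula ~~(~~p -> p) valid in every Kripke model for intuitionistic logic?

This is the double negation of double-negation elimination, which is intuitionistically derivable.
By Glivenko's theorem the double negation of any classical propositional tautology is intuitionistically provable; ~~p -> p is classically a tautology.

Yes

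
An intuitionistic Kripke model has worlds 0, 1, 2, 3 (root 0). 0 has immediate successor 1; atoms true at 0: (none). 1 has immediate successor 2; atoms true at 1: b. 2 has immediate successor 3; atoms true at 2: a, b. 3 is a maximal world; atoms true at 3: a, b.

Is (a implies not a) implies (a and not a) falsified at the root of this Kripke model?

No

0 forces (a implies not a) implies (a and not a) vacuously: no world accessible from 0 forces the antecedent a implies not a.
So the root 0 forces (a implies not a) implies (a and not a); the model is not a countermodel.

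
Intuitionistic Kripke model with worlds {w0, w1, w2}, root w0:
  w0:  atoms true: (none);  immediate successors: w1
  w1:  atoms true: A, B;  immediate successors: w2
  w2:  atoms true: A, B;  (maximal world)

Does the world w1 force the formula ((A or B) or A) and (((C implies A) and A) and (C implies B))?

Yes

w1 forces ((A or B) or A) and (((C implies A) and A) and (C implies B)) since w1 forces both conjuncts.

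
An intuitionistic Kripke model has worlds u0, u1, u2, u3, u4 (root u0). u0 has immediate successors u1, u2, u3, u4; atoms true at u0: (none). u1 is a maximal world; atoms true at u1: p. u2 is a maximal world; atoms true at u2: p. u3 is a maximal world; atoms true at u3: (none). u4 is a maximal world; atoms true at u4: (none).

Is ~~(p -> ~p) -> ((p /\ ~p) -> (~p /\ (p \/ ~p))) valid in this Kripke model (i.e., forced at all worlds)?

u0 ||- ~~(p -> ~p) -> ((p /\ ~p) -> (~p /\ (p \/ ~p))): every world accessible from u0 that forces ~~(p -> ~p) (namely u3, u4) also forces (p /\ ~p) -> (~p /\ (p \/ ~p)).
Since the root u0 forces ~~(p -> ~p) -> ((p /\ ~p) -> (~p /\ (p \/ ~p))) and forcing is persistent (monotone upward), every world forces it.

Yes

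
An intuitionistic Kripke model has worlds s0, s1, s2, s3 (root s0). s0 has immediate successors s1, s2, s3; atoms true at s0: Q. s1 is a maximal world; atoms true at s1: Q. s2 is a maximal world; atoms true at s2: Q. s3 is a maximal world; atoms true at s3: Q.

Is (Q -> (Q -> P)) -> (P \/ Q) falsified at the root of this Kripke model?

No

s0 ||- (Q -> (Q -> P)) -> (P \/ Q) vacuously: no world accessible from s0 forces the antecedent Q -> (Q -> P).
So the root s0 forces (Q -> (Q -> P)) -> (P \/ Q); the model is not a countermodel.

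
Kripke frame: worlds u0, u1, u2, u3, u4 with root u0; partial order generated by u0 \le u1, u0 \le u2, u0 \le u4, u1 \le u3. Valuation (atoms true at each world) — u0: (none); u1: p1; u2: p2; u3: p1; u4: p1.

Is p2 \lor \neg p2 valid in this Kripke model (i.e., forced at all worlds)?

No

Not every world: u0 \nVdash p2 \lor \neg p2.
u0 \nVdash p2 \lor \neg p2: neither disjunct is forced at u0.
u0 lacks atom p2, so u0 \nVdash p2.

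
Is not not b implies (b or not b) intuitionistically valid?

This is a variant of double-negation elimination (deriving excluded middle from double negation), which is not intuitionistically valid.
A Kripke countermodel: worlds u0, u1; order generated by u0 <= u1; atoms true at each world — u0:{}; u1:{b}.
u0 does not force not not b implies (b or not b): already at u0 itself, u0 forces not not b but u0 does not force b or not b.
u0 does not force b or not b: neither disjunct is forced at u0.
u0 lacks atom b, so u0 does not force b.
So the root u0 does not force the formula.

No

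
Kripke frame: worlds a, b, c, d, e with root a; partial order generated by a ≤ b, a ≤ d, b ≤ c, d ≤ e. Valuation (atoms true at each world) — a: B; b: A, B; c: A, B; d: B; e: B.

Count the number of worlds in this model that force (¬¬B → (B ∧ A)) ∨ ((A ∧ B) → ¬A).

4

a: does not force it — a ⊮ (¬¬B → (B ∧ A)) ∨ ((A ∧ B) → ¬A): neither disjunct is forced at a.
b: forces it.
c: forces it.
d: forces it.
e: forces it.
Worlds forcing the formula: {b, c, d, e}.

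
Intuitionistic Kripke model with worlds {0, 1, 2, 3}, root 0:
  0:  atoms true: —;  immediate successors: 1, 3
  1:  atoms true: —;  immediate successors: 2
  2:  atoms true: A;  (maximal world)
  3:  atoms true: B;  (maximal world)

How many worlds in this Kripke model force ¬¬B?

1

0: does not force it — 0 ⊮ ¬¬B since 1 is accessible from 0 and 1 ⊩ ¬B.
1: does not force it — 1 ⊮ ¬¬B since 1 is accessible from 1 and 1 ⊩ ¬B.
2: does not force it — 2 ⊮ ¬¬B since 2 is accessible from 2 and 2 ⊩ ¬B.
3: forces it.
Worlds forcing the formula: {3}.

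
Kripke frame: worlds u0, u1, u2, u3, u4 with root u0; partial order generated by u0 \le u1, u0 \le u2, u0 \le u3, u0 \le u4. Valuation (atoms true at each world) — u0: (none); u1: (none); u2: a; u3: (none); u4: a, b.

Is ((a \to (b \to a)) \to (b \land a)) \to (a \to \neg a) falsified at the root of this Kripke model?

Yes

u0 \nVdash ((a \to (b \to a)) \to (b \land a)) \to (a \to \neg a): at the accessible world u4, u4 \Vdash (a \to (b \to a)) \to (b \land a) but u4 \nVdash a \to \neg a.
u4 \nVdash a \to \neg a: already at u4 itself, u4 \Vdash a but u4 \nVdash \neg a.
u4 \nVdash \neg a since u4 is accessible from u4 and u4 \Vdash a.
So the root u0 does not force ((a \to (b \to a)) \to (b \land a)) \to (a \to \neg a); the model is a countermodel.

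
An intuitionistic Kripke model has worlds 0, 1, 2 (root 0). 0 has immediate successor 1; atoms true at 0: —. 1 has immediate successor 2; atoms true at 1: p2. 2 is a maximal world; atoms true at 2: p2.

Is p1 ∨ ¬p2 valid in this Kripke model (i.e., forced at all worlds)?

Not every world: 0 ⊮ p1 ∨ ¬p2.
0 ⊮ p1 ∨ ¬p2: neither disjunct is forced at 0.
0 lacks atom p1, so 0 ⊮ p1.

No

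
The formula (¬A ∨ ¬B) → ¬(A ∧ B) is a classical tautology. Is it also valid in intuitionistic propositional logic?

This is a constructively valid De Morgan direction (disjunction of negations to negated conjunction), which is intuitionistically derivable.
If ¬A holds at a world then no accessible world forces A, hence none forces A ∧ B; likewise for ¬B.

Yes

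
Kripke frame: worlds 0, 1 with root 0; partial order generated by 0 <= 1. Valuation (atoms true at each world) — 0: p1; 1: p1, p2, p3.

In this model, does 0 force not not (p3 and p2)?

Yes

0 forces not not (p3 and p2): no world accessible from 0 forces not (p3 and p2).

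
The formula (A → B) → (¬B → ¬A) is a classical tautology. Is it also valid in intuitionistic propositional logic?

Yes

This is the forward direction of contraposition, which is intuitionistically derivable.
Assume A → B and ¬B. If A held then B would follow, contradicting ¬B; so ¬A.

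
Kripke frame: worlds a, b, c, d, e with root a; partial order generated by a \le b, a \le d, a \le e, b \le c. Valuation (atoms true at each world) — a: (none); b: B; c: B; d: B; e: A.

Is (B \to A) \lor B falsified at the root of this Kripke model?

a \nVdash (B \to A) \lor B: neither disjunct is forced at a.
a \nVdash B \to A: at the accessible world b, b \Vdash B but b \nVdash A.
b lacks atom A, so b \nVdash A.
So the root a does not force (B \to A) \lor B; the model is a countermodel.

Yes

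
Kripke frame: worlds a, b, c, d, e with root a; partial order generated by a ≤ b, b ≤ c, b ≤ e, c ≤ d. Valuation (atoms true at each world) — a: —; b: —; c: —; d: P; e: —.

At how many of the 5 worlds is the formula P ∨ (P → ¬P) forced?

a: does not force it — a ⊮ P ∨ (P → ¬P): neither disjunct is forced at a.
b: does not force it.
c: does not force it.
d: forces it.
e: forces it.
Worlds forcing the formula: {d, e}.

2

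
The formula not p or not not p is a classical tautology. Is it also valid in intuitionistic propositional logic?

This is the weak law of excluded middle, which is not intuitionistically valid.
A Kripke countermodel: worlds u0, u1, u2; order generated by u0 <= u1, u0 <= u2; atoms true at each world — u0:{}; u1:{p}; u2:{}.
u0 does not force not p or not not p: neither disjunct is forced at u0.
u0 does not force not p since u1 is accessible from u0 and u1 forces p.
So the root u0 does not force the formula.

No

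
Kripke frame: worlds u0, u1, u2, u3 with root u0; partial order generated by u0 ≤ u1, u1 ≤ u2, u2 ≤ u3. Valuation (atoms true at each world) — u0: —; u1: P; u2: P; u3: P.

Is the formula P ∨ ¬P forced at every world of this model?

No

Not every world: u0 ⊮ P ∨ ¬P.
u0 ⊮ P ∨ ¬P: neither disjunct is forced at u0.
u0 lacks atom P, so u0 ⊮ P.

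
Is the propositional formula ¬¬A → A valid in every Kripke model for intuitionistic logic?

No

This is double-negation elimination, which is not intuitionistically valid.
A Kripke countermodel: worlds w0, w1; order generated by w0 ≤ w1; atoms true at each world — w0:{}; w1:{A}.
w0 ⊮ ¬¬A → A: already at w0 itself, w0 ⊩ ¬¬A but w0 ⊮ A.
w0 lacks atom A, so w0 ⊮ A.
So the root w0 does not force the formula.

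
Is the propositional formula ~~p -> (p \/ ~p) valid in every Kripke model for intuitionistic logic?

This is a variant of double-negation elimination (deriving excluded middle from double negation), which is not intuitionistically valid.
A Kripke countermodel: worlds s0, s1; order generated by s0 <= s1; atoms true at each world — s0:{}; s1:{p}.
s0 ||-/- ~~p -> (p \/ ~p): already at s0 itself, s0 ||- ~~p but s0 ||-/- p \/ ~p.
s0 ||-/- p \/ ~p: neither disjunct is forced at s0.
s0 lacks atom p, so s0 ||-/- p.
So the root s0 does not force the formula.

No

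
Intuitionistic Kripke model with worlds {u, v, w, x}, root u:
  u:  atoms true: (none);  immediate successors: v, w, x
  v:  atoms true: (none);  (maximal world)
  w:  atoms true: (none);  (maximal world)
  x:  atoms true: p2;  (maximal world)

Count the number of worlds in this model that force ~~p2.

1

u: does not force it — u ||-/- ~~p2 since v is accessible from u and v ||- ~p2.
v: does not force it — v ||-/- ~~p2 since v is accessible from v and v ||- ~p2.
w: does not force it.
x: forces it.
Worlds forcing the formula: {x}.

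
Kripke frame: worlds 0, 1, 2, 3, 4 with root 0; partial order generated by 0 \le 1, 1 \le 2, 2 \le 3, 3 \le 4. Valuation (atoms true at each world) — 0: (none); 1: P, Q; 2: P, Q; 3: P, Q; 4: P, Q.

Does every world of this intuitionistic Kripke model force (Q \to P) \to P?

Not every world: 0 \nVdash (Q \to P) \to P.
0 \nVdash (Q \to P) \to P: already at 0 itself, 0 \Vdash Q \to P but 0 \nVdash P.
0 lacks atom P, so 0 \nVdash P.

No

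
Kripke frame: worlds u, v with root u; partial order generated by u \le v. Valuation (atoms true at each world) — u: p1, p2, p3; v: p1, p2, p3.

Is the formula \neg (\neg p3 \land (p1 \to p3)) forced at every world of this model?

u \Vdash \neg (\neg p3 \land (p1 \to p3)): no world accessible from u forces \neg p3 \land (p1 \to p3).
Since the root u forces \neg (\neg p3 \land (p1 \to p3)) and forcing is persistent (monotone upward), every world forces it.

Yes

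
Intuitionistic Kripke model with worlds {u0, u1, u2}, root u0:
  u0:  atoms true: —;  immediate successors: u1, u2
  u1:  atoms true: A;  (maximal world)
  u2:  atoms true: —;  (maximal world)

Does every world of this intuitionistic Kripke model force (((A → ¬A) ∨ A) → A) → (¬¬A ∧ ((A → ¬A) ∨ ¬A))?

Not every world: u0 ⊮ (((A → ¬A) ∨ A) → A) → (¬¬A ∧ ((A → ¬A) ∨ ¬A)).
u0 ⊮ (((A → ¬A) ∨ A) → A) → (¬¬A ∧ ((A → ¬A) ∨ ¬A)): at the accessible world u1, u1 ⊩ ((A → ¬A) ∨ A) → A but u1 ⊮ ¬¬A ∧ ((A → ¬A) ∨ ¬A).
u1 ⊮ ¬¬A ∧ ((A → ¬A) ∨ ¬A) since u1 fails (A → ¬A) ∨ ¬A.

No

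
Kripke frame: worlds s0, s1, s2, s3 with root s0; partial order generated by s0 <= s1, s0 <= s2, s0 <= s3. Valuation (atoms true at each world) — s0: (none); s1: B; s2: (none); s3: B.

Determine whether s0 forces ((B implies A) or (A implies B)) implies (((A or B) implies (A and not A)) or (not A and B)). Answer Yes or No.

s0 does not force ((B implies A) or (A implies B)) implies (((A or B) implies (A and not A)) or (not A and B)): already at s0 itself, s0 forces (B implies A) or (A implies B) but s0 does not force ((A or B) implies (A and not A)) or (not A and B).
s0 does not force ((A or B) implies (A and not A)) or (not A and B): neither disjunct is forced at s0.
s0 does not force (A or B) implies (A and not A): at the accessible world s1, s1 forces A or B but s1 does not force A and not A.
s1 does not force A and not A since s1 fails A.

No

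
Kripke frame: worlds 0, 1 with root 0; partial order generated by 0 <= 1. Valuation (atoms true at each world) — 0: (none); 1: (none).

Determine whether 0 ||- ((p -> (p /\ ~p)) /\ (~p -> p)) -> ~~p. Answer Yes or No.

Yes

0 ||- ((p -> (p /\ ~p)) /\ (~p -> p)) -> ~~p vacuously: no world accessible from 0 forces the antecedent (p -> (p /\ ~p)) /\ (~p -> p).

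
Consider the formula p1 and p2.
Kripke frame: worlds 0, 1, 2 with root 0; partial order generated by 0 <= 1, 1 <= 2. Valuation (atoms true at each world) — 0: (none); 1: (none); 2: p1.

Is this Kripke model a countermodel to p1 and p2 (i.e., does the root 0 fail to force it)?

0 does not force p1 and p2 since 0 fails p1.
So the root 0 does not force p1 and p2; the model is a countermodel.

Yes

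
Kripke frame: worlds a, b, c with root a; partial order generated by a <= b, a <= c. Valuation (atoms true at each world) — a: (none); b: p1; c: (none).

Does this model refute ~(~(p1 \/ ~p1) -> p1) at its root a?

a ||-/- ~(~(p1 \/ ~p1) -> p1) since a is accessible from a and a ||- ~(p1 \/ ~p1) -> p1.
a ||- ~(p1 \/ ~p1) -> p1 vacuously: no world accessible from a forces the antecedent ~(p1 \/ ~p1).
So the root a does not force ~(~(p1 \/ ~p1) -> p1); the model is a countermodel.

Yes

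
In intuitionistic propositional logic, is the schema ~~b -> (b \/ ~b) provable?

No

This is a variant of double-negation elimination (deriving excluded middle from double negation), which is not intuitionistically valid.
A Kripke countermodel: worlds s0, s1; order generated by s0 <= s1; atoms true at each world — s0:{}; s1:{b}.
s0 ||-/- ~~b -> (b \/ ~b): already at s0 itself, s0 ||- ~~b but s0 ||-/- b \/ ~b.
s0 ||-/- b \/ ~b: neither disjunct is forced at s0.
s0 lacks atom b, so s0 ||-/- b.
So the root s0 does not force the formula.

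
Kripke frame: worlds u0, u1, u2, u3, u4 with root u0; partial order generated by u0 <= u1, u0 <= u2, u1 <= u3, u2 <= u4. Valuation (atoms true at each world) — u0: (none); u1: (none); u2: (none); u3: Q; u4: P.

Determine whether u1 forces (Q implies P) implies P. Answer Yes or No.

Yes

u1 forces (Q implies P) implies P vacuously: no world accessible from u1 forces the antecedent Q implies P.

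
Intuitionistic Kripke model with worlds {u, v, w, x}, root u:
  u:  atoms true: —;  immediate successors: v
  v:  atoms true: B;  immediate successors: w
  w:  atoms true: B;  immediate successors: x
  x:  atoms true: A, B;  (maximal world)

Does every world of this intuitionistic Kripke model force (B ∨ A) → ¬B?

Not every world: u ⊮ (B ∨ A) → ¬B.
u ⊮ (B ∨ A) → ¬B: at the accessible world v, v ⊩ B ∨ A but v ⊮ ¬B.
v ⊮ ¬B since v is accessible from v and v ⊩ B.

No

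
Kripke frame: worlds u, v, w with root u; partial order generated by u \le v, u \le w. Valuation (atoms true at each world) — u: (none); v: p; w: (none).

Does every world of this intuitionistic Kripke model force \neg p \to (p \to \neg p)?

Yes

u \Vdash \neg p \to (p \to \neg p): every world accessible from u that forces \neg p (namely w) also forces p \to \neg p.
Since the root u forces \neg p \to (p \to \neg p) and forcing is persistent (monotone upward), every world forces it.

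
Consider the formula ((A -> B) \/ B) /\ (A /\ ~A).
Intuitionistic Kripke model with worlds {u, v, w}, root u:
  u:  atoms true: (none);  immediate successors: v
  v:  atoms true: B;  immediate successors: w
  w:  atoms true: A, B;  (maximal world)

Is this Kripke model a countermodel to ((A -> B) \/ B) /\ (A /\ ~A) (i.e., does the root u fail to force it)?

Yes

u ||-/- ((A -> B) \/ B) /\ (A /\ ~A) since u fails A /\ ~A.
So the root u does not force ((A -> B) \/ B) /\ (A /\ ~A); the model is a countermodel.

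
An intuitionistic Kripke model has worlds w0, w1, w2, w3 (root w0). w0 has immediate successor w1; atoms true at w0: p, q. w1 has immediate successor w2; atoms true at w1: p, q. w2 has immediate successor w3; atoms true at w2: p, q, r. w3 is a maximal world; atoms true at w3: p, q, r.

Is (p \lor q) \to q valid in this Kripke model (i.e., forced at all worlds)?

Yes

w0 \Vdash (p \lor q) \to q: every world accessible from w0 that forces p \lor q (namely w0, w1, w2, w3) also forces q.
Since the root w0 forces (p \lor q) \to q and forcing is persistent (monotone upward), every world forces it.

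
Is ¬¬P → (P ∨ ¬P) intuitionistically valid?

No

This is a variant of double-negation elimination (deriving excluded middle from double negation), which is not intuitionistically valid.
A Kripke countermodel: worlds u, v; order generated by u ≤ v; atoms true at each world — u:{}; v:{P}.
u ⊮ ¬¬P → (P ∨ ¬P): already at u itself, u ⊩ ¬¬P but u ⊮ P ∨ ¬P.
u ⊮ P ∨ ¬P: neither disjunct is forced at u.
u lacks atom P, so u ⊮ P.
So the root u does not force the formula.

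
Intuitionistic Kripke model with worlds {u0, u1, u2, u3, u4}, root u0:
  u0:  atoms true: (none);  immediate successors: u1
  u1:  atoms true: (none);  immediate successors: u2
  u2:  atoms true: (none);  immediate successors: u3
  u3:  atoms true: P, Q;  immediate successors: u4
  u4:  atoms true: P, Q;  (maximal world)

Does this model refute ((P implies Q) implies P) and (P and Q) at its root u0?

u0 does not force ((P implies Q) implies P) and (P and Q) since u0 fails (P implies Q) implies P.
So the root u0 does not force ((P implies Q) implies P) and (P and Q); the model is a countermodel.

Yes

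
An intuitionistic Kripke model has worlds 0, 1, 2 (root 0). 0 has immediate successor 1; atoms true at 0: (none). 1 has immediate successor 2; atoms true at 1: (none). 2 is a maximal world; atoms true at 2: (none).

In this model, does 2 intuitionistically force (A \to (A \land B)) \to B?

No

2 \nVdash (A \to (A \land B)) \to B: already at 2 itself, 2 \Vdash A \to (A \land B) but 2 \nVdash B.
2 lacks atom B, so 2 \nVdash B.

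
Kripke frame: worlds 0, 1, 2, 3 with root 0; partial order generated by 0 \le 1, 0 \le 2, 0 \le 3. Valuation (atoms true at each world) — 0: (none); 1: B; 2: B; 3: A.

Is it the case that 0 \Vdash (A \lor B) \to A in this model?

0 \nVdash (A \lor B) \to A: at the accessible world 1, 1 \Vdash A \lor B but 1 \nVdash A.
1 lacks atom A, so 1 \nVdash A.

No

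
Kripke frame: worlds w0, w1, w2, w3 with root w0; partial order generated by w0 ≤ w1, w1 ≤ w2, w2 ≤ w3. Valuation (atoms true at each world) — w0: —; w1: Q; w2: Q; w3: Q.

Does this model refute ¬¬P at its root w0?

w0 ⊮ ¬¬P since w0 is accessible from w0 and w0 ⊩ ¬P.
w0 ⊩ ¬P: no world accessible from w0 forces P.
So the root w0 does not force ¬¬P; the model is a countermodel.

Yes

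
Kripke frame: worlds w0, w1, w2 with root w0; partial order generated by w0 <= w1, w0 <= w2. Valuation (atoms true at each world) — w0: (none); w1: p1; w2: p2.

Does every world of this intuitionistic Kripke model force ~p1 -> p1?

Not every world: w0 ||-/- ~p1 -> p1.
w0 ||-/- ~p1 -> p1: at the accessible world w2, w2 ||- ~p1 but w2 ||-/- p1.
w2 lacks atom p1, so w2 ||-/- p1.

No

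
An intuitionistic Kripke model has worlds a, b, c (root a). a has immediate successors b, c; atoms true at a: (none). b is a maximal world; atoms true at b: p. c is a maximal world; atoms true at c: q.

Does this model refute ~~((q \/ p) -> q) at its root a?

a ||-/- ~~((q \/ p) -> q) since b is accessible from a and b ||- ~((q \/ p) -> q).
b ||- ~((q \/ p) -> q): no world accessible from b forces (q \/ p) -> q.
So the root a does not force ~~((q \/ p) -> q); the model is a countermodel.

Yes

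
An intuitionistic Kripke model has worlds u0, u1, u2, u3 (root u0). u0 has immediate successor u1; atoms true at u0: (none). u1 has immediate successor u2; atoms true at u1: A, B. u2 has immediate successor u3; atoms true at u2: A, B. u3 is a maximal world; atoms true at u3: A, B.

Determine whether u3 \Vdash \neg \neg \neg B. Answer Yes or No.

u3 \nVdash \neg \neg \neg B since u3 is accessible from u3 and u3 \Vdash \neg \neg B.
u3 \Vdash \neg \neg B: no world accessible from u3 forces \neg B.

No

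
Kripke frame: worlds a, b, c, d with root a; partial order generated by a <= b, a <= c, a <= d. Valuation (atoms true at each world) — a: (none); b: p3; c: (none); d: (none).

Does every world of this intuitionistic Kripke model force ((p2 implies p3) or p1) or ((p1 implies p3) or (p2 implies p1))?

Yes

a forces ((p2 implies p3) or p1) or ((p1 implies p3) or (p2 implies p1)) via the disjunct (p2 implies p3) or p1.
Since the root a forces ((p2 implies p3) or p1) or ((p1 implies p3) or (p2 implies p1)) and forcing is persistent (monotone upward), every world forces it.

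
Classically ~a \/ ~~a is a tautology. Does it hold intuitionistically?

No

This is the weak law of excluded middle, which is not intuitionistically valid.
A Kripke countermodel: worlds 0, 1, 2; order generated by 0 <= 1, 0 <= 2; atoms true at each world — 0:{}; 1:{a}; 2:{}.
0 ||-/- ~a \/ ~~a: neither disjunct is forced at 0.
0 ||-/- ~a since 1 is accessible from 0 and 1 ||- a.
So the root 0 does not force the formula.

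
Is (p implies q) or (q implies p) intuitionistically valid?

No

This is the Gödel–Dummett linearity axiom, which is not intuitionistically valid.
A Kripke countermodel: worlds s0, s1, s2; order generated by s0 <= s1, s0 <= s2; atoms true at each world — s0:{}; s1:{p}; s2:{q}.
s0 does not force (p implies q) or (q implies p): neither disjunct is forced at s0.
s0 does not force p implies q: at the accessible world s1, s1 forces p but s1 does not force q.
s1 lacks atom q, so s1 does not force q.
So the root s0 does not force the formula.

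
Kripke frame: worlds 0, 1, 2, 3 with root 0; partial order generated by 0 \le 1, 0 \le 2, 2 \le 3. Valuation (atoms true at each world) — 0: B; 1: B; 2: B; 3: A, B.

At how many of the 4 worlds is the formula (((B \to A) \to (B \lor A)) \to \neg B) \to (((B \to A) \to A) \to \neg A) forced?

4

0: forces it.
1: forces it.
2: forces it.
3: forces it.
Worlds forcing the formula: {0, 1, 2, 3}.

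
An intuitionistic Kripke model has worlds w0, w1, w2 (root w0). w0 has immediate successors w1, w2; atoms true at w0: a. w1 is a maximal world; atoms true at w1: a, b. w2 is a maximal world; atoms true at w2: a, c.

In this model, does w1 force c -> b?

Yes

w1 ||- c -> b vacuously: no world accessible from w1 forces the antecedent c.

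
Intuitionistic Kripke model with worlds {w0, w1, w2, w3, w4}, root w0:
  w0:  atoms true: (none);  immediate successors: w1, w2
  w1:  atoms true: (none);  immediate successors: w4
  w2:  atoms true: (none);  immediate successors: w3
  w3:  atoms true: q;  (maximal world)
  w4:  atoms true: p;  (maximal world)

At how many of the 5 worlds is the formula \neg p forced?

w0: does not force it — w0 \nVdash \neg p since w4 is accessible from w0 and w4 \Vdash p.
w1: does not force it.
w2: forces it.
w3: forces it.
w4: does not force it.
Worlds forcing the formula: {w2, w3}.

2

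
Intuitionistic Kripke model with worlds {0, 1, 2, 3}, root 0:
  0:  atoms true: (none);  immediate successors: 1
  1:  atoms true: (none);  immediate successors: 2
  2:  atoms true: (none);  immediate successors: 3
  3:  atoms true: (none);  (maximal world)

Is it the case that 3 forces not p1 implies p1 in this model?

3 does not force not p1 implies p1: already at 3 itself, 3 forces not p1 but 3 does not force p1.
3 lacks atom p1, so 3 does not force p1.

No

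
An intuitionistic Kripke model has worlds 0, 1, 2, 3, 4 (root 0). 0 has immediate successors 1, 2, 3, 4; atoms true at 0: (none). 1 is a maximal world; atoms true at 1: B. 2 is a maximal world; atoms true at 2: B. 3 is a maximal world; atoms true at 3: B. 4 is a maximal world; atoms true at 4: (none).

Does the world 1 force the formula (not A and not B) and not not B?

1 does not force (not A and not B) and not not B since 1 fails not A and not B.

No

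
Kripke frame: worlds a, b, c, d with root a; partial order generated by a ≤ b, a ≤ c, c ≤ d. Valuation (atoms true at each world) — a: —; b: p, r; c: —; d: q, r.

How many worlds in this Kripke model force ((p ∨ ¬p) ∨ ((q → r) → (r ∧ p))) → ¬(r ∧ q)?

a: does not force it — a ⊮ ((p ∨ ¬p) ∨ ((q → r) → (r ∧ p))) → ¬(r ∧ q): at the accessible world c, c ⊩ (p ∨ ¬p) ∨ ((q → r) → (r ∧ p)) but c ⊮ ¬(r ∧ q).
b: forces it.
c: does not force it — c ⊮ ((p ∨ ¬p) ∨ ((q → r) → (r ∧ p))) → ¬(r ∧ q): already at c itself, c ⊩ (p ∨ ¬p) ∨ ((q → r) → (r ∧ p)) but c ⊮ ¬(r ∧ q).
d: does not force it — d ⊮ ((p ∨ ¬p) ∨ ((q → r) → (r ∧ p))) → ¬(r ∧ q): already at d itself, d ⊩ (p ∨ ¬p) ∨ ((q → r) → (r ∧ p)) but d ⊮ ¬(r ∧ q).
Worlds forcing the formula: {b}.

1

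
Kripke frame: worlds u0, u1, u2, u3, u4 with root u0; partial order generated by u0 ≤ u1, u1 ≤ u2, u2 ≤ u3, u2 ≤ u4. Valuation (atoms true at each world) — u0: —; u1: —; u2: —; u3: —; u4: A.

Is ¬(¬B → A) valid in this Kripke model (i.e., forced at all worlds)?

No

Not every world: u0 ⊮ ¬(¬B → A).
u0 ⊮ ¬(¬B → A) since u4 is accessible from u0 and u4 ⊩ ¬B → A.
u4 ⊩ ¬B → A: every world accessible from u4 that forces ¬B (namely u4) also forces A.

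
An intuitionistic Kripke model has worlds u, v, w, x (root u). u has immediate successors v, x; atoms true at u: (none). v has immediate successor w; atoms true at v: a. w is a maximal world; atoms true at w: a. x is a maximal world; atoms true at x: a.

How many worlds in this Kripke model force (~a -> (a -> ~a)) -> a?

3

u: does not force it — u ||-/- (~a -> (a -> ~a)) -> a: already at u itself, u ||- ~a -> (a -> ~a) but u ||-/- a.
v: forces it.
w: forces it.
x: forces it.
Worlds forcing the formula: {v, w, x}.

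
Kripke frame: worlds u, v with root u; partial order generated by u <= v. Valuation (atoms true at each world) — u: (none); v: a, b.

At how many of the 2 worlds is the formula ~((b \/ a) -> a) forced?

u: does not force it — u ||-/- ~((b \/ a) -> a) since u is accessible from u and u ||- (b \/ a) -> a.
v: does not force it — v ||-/- ~((b \/ a) -> a) since v is accessible from v and v ||- (b \/ a) -> a.
Worlds forcing the formula: { }.

0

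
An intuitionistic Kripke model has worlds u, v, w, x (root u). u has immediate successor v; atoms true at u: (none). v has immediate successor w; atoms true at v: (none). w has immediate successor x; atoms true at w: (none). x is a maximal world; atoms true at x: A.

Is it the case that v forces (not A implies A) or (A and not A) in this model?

v forces (not A implies A) or (A and not A) via the disjunct not A implies A.

Yes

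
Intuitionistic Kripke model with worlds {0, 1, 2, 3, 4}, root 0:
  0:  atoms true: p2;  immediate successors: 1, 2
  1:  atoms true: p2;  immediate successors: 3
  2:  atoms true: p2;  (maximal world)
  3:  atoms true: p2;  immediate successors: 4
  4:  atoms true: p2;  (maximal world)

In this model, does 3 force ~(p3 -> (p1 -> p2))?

No

3 ||-/- ~(p3 -> (p1 -> p2)) since 3 is accessible from 3 and 3 ||- p3 -> (p1 -> p2).
3 ||- p3 -> (p1 -> p2) vacuously: no world accessible from 3 forces the antecedent p3.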